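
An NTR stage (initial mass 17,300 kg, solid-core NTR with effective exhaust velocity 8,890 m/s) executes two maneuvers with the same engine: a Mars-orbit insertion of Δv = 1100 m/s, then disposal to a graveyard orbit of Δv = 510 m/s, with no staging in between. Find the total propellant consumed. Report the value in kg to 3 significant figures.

total propellant consumed ≈ 2870 kg

After the first burn: m = 17300 × exp(−1100/8890.0) = 17300 × 0.88361 = 15,286.5 kg.
After the second burn: m = 15,286.5 × exp(−510/8890.0) = 15,286.5 × 0.94425 = 14,434.3 kg.
Total propellant = m₀ − m_final = 17300 − 14,434.3 = 2,865.7 kg.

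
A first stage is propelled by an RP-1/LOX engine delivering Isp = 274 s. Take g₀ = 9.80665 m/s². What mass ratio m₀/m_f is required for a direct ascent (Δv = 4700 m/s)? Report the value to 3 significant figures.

v_e = Isp · g₀ = 274 × 9.80665 = 2687.0 m/s.
m₀/m_f = exp(Δv / v_e) = exp(4700 / 2687.0) = exp(1.7491) = 5.7497.

mass ratio ≈ 5.75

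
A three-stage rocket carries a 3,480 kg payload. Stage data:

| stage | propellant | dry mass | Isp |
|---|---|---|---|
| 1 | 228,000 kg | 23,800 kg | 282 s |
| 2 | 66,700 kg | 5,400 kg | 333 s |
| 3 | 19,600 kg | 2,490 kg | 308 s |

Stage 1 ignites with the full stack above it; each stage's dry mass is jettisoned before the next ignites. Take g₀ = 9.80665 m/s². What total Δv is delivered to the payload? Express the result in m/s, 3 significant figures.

Δv ≈ 11100 m/s

Ignition mass of stage 1 = 228,000+23,800 + 66,700+5,400 + 19,600+2,490 + 3,480 = 349,470 kg.
Stage 1: m₀ = 349,470 kg, m_f = 349,470 − 228,000 = 121,470 kg; Δv = 282×9.80665×ln(2.877) = 2765.5×1.0568 ≈ 2922 m/s.
Stage 2: m₀ = 97,670 kg, m_f = 97,670 − 66,700 = 30,970 kg; Δv = 333×9.80665×ln(3.154) = 3265.6×1.1486 ≈ 3751 m/s.
Stage 3: m₀ = 25,570 kg, m_f = 25,570 − 19,600 = 5,970 kg; Δv = 308×9.80665×ln(4.283) = 3020.4×1.4547 ≈ 4394 m/s.
Total Δv = 2922 + 3751 + 4394 = 11067 m/s.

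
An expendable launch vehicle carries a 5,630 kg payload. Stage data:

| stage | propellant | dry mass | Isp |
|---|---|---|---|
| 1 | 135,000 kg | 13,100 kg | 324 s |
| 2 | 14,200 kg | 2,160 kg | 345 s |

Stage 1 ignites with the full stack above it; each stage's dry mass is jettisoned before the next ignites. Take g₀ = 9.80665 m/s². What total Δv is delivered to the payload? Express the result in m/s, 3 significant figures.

Ignition mass of stage 1 = 135,000+13,100 + 14,200+2,160 + 5,630 = 170,090 kg.
Stage 1: m₀ = 170,090 kg, m_f = 170,090 − 135,000 = 35,090 kg; Δv = 324×9.80665×ln(4.847) = 3177.4×1.5784 ≈ 5015 m/s.
Stage 2: m₀ = 21,990 kg, m_f = 21,990 − 14,200 = 7,790 kg; Δv = 345×9.80665×ln(2.823) = 3383.3×1.0377 ≈ 3511 m/s.
Total Δv = 5015 + 3511 = 8526 m/s.

Δv ≈ 8530 m/s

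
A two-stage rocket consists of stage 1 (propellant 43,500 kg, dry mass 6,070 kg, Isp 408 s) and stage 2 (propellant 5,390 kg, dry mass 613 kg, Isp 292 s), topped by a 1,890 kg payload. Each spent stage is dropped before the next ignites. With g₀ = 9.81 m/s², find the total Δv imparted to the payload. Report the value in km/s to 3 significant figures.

Ignition mass of stage 1 = 43,500+6,070 + 5,390+613 + 1,890 = 57,463 kg.
Stage 1: m₀ = 57,463 kg, m_f = 57,463 − 43,500 = 13,963 kg; Δv = 408×9.81×ln(4.115) = 4002.5×1.4147 ≈ 5662 m/s.
Stage 2: m₀ = 7,893 kg, m_f = 7,893 − 5,390 = 2,503 kg; Δv = 292×9.81×ln(3.153) = 2864.5×1.1485 ≈ 3290 m/s.
Total Δv = 5662 + 3290 = 8952 m/s.

Δv ≈ 8.95 km/s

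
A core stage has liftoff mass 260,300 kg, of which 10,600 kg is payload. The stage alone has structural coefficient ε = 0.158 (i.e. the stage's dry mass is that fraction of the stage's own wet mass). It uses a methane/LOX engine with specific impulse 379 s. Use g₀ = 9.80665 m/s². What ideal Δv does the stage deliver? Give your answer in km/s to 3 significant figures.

Stage wet mass = m₀ − payload = 260,300 − 10,600 = 249,700 kg.
Stage dry mass = ε × stage wet mass = 0.158 × 249,700 = 39,452.6 kg.
Burnout mass m_f = stage dry + payload = 39,452.6 + 10,600 = 50,052.6 kg.
v_e = Isp · g₀ = 379 × 9.80665 = 3716.7 m/s.
By the Tsiolkovsky rocket equation, Δv = v_e · ln(260,300/50,052.6) = 3716.7 × ln(5.201) = 3716.7 × 1.6488 ≈ 6128 m/s.

Δv ≈ 6.13 km/s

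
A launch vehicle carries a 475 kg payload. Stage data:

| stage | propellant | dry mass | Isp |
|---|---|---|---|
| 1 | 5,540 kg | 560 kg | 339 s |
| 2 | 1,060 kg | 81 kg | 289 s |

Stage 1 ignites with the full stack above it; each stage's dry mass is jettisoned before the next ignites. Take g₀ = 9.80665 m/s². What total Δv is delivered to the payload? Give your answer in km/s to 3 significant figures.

Δv ≈ 7.23 km/s

Ignition mass of stage 1 = 5,540+560 + 1,060+81 + 475 = 7,716 kg.
Stage 1: m₀ = 7,716 kg, m_f = 7,716 − 5,540 = 2,176 kg; Δv = 339×9.80665×ln(3.546) = 3324.5×1.2658 ≈ 4208 m/s.
Stage 2: m₀ = 1,616 kg, m_f = 1,616 − 1,060 = 556 kg; Δv = 289×9.80665×ln(2.906) = 2834.1×1.0669 ≈ 3024 m/s.
Total Δv = 4208 + 3024 = 7232 m/s.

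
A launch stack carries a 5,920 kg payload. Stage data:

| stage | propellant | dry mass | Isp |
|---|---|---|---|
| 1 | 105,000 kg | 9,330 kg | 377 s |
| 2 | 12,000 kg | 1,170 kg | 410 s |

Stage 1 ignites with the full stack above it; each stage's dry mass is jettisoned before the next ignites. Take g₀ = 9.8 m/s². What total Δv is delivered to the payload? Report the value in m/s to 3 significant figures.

Ignition mass of stage 1 = 105,000+9,330 + 12,000+1,170 + 5,920 = 133,420 kg.
Stage 1: m₀ = 133,420 kg, m_f = 133,420 − 105,000 = 28,420 kg; Δv = 377×9.8×ln(4.695) = 3694.6×1.5464 ≈ 5713 m/s.
Stage 2: m₀ = 19,090 kg, m_f = 19,090 − 12,000 = 7,090 kg; Δv = 410×9.8×ln(2.693) = 4018.0×0.9905 ≈ 3980 m/s.
Total Δv = 5713 + 3980 = 9693 m/s.

Δv ≈ 9690 m/s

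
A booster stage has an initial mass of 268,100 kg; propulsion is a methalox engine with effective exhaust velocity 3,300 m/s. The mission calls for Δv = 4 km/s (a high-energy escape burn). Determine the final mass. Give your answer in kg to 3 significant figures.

Using Δv = v_e ln(m₀/m_f): m₀/m_f = exp(Δv / v_e) = exp(4000 / 3300.0) = exp(1.2121) = 3.3606.
m_f = m₀ / 3.3606 = 268,100 / 3.3606 = 79,777.4 kg.

final mass ≈ 79800 kg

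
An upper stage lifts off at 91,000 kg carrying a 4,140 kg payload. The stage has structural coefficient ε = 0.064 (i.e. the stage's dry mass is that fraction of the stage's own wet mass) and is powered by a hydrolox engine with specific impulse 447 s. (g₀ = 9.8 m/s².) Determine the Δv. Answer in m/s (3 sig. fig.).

Δv ≈ 9810 m/s

Stage wet mass = m₀ − payload = 91,000 − 4,140 = 86,860 kg.
Stage dry mass = ε × stage wet mass = 0.064 × 86,860 = 5,559.04 kg.
Burnout mass m_f = stage dry + payload = 5,559.04 + 4,140 = 9,699.04 kg.
v_e = Isp · g₀ = 447 × 9.8 = 4380.6 m/s.
Using Δv = v_e ln(m₀/m_f): Δv = v_e · ln(91,000/9,699.04) = 4380.6 × ln(9.382) = 4380.6 × 2.2388 ≈ 9807 m/s.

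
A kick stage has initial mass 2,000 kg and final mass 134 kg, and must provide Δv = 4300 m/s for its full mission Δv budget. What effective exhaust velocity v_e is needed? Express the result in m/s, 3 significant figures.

v_e ≈ 1590 m/s

ln(m₀/m_f) = ln(2000/134) = ln(14.93) = 2.7031.
v_e = Δv / ln(m₀/m_f) = 4300 / 2.7031 = 1590.8 m/s.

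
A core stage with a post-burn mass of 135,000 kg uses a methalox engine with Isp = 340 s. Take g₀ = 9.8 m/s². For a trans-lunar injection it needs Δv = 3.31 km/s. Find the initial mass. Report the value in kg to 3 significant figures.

initial mass ≈ 365000 kg

v_e = Isp · g₀ = 340 × 9.8 = 3332.0 m/s.
Using Δv = v_e ln(m₀/m_f): m₀/m_f = exp(Δv / v_e) = exp(3310 / 3332.0) = exp(0.9934) = 2.7004.
m₀ = m_f × 2.7004 = 135,000 × 2.7004 = 364,554 kg.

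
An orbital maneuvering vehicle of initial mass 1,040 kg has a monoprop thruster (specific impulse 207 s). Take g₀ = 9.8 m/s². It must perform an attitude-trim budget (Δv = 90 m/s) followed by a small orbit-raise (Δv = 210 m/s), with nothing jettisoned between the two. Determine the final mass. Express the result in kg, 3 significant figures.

v_e = Isp · g₀ = 207 × 9.8 = 2028.6 m/s.
After the first burn: m = 1040 × exp(−90/2028.6) = 1040 × 0.95660 = 994.864 kg.
After the second burn: m = 994.864 × exp(−210/2028.6) = 994.864 × 0.90166 = 897.029 kg.

final mass ≈ 897 kg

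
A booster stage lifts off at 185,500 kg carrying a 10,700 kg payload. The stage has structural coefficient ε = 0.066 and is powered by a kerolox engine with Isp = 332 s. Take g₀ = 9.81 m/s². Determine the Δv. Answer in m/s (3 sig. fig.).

Stage wet mass = m₀ − payload = 185,500 − 10,700 = 174,800 kg.
Stage dry mass = ε × stage wet mass = 0.066 × 174,800 = 11,536.8 kg.
Burnout mass m_f = stage dry + payload = 11,536.8 + 10,700 = 22,236.8 kg.
v_e = Isp · g₀ = 332 × 9.81 = 3256.9 m/s.
Δv = v_e · ln(185,500/22,236.8) = 3256.9 × ln(8.342) = 3256.9 × 2.1213 ≈ 6909 m/s.

Δv ≈ 6910 m/s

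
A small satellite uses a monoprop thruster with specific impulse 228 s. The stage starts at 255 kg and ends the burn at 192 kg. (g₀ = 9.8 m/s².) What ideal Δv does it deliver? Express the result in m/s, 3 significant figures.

Δv ≈ 634 m/s

v_e = Isp · g₀ = 228 × 9.8 = 2234.4 m/s.
Δv = v_e · ln(m₀/m_f) = 2234.4 × ln(1.328) = 2234.4 × 0.2838 ≈ 634.1 m/s.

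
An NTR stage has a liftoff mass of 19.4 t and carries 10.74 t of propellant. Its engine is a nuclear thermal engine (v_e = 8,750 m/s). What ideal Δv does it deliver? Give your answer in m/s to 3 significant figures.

Δv ≈ 7060 m/s

m_f = m₀ − m_prop = 19.4 − 10.74 = 8.66 t.
Rocket equation: Δv = v_e · ln(m₀/m_f) = 8750.0 × ln(2.24) = 8750.0 × 0.8066 ≈ 7057.4 m/s.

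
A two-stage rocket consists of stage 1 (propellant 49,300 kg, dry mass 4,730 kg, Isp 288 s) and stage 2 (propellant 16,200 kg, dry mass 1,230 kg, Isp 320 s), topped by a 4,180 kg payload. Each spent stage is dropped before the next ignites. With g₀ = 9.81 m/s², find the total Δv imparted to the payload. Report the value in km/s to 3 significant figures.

Ignition mass of stage 1 = 49,300+4,730 + 16,200+1,230 + 4,180 = 75,640 kg.
Stage 1: m₀ = 75,640 kg, m_f = 75,640 − 49,300 = 26,340 kg; Δv = 288×9.81×ln(2.872) = 2825.3×1.0549 ≈ 2980 m/s.
Stage 2: m₀ = 21,610 kg, m_f = 21,610 − 16,200 = 5,410 kg; Δv = 320×9.81×ln(3.994) = 3139.2×1.3849 ≈ 4348 m/s.
Total Δv = 2980 + 4348 = 7328 m/s.

Δv ≈ 7.33 km/s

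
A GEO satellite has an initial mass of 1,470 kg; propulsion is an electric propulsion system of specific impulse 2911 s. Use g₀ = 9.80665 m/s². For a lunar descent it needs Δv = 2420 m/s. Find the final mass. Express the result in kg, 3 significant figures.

v_e = Isp · g₀ = 2911 × 9.80665 = 28547.2 m/s.
By the Tsiolkovsky rocket equation, m₀/m_f = exp(Δv / v_e) = exp(2420 / 28547.2) = exp(0.0848) = 1.0885.
m_f = m₀ / 1.0885 = 1,470 / 1.0885 = 1,350.48 kg.

final mass ≈ 1350 kg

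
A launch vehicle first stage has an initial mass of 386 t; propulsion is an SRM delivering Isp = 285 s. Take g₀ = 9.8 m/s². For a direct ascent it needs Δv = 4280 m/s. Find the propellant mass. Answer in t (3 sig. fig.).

propellant mass ≈ 303 t

v_e = Isp · g₀ = 285 × 9.8 = 2793.0 m/s.
By the Tsiolkovsky rocket equation, m₀/m_f = exp(Δv / v_e) = exp(4280 / 2793.0) = exp(1.5324) = 4.6293.
m_f = 386 / 4.6293 = 83.3819 t, so propellant = m₀ − m_f = 386 − 83.3819 = 302.6181 t.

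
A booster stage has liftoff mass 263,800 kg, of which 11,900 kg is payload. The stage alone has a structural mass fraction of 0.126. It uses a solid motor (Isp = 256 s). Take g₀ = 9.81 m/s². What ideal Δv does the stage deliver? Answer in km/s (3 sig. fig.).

Δv ≈ 4.52 km/s

Stage wet mass = m₀ − payload = 263,800 − 11,900 = 251,900 kg.
Stage dry mass = ε × stage wet mass = 0.126 × 251,900 = 31,739.4 kg.
Burnout mass m_f = stage dry + payload = 31,739.4 + 11,900 = 43,639.4 kg.
v_e = Isp · g₀ = 256 × 9.81 = 2511.4 m/s.
Rocket equation: Δv = v_e · ln(263,800/43,639.4) = 2511.4 × ln(6.045) = 2511.4 × 1.7992 ≈ 4519 m/s.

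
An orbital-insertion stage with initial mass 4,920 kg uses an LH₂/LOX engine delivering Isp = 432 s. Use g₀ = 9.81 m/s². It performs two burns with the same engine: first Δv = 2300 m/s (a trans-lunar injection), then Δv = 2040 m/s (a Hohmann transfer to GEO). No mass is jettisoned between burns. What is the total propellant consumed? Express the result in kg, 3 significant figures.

total propellant consumed ≈ 3150 kg

v_e = Isp · g₀ = 432 × 9.81 = 4237.9 m/s.
After the first burn: m = 4920 × exp(−2300/4237.9) = 4920 × 0.58117 = 2,859.36 kg.
After the second burn: m = 2,859.36 × exp(−2040/4237.9) = 2,859.36 × 0.61794 = 1,766.91 kg.
Total propellant = m₀ − m_final = 4920 − 1,766.91 = 3,153.09 kg.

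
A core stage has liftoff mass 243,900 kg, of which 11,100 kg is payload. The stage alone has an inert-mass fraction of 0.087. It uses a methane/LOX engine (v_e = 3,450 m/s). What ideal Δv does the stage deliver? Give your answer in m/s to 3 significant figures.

Stage wet mass = m₀ − payload = 243,900 − 11,100 = 232,800 kg.
Stage dry mass = ε × stage wet mass = 0.087 × 232,800 = 20,253.6 kg.
Burnout mass m_f = stage dry + payload = 20,253.6 + 11,100 = 31,353.6 kg.
By the Tsiolkovsky rocket equation, Δv = v_e · ln(243,900/31,353.6) = 3450.0 × ln(7.779) = 3450.0 × 2.0514 ≈ 7077 m/s.

Δv ≈ 7080 m/s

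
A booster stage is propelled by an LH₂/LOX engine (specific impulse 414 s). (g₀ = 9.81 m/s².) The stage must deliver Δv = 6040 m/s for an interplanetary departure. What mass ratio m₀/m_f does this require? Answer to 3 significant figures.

v_e = Isp · g₀ = 414 × 9.81 = 4061.3 m/s.
Using Δv = v_e ln(m₀/m_f): m₀/m_f = exp(Δv / v_e) = exp(6040 / 4061.3) = exp(1.4872) = 4.4247.

mass ratio ≈ 4.42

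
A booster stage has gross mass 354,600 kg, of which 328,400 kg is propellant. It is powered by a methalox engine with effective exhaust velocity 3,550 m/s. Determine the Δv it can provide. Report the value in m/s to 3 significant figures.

m_f = m₀ − m_prop = 354,600 − 328,400 = 26,200 kg.
Δv = v_e · ln(m₀/m_f) = 3550.0 × ln(13.53) = 3550.0 × 2.6052 ≈ 9248.6 m/s.

Δv ≈ 9250 m/s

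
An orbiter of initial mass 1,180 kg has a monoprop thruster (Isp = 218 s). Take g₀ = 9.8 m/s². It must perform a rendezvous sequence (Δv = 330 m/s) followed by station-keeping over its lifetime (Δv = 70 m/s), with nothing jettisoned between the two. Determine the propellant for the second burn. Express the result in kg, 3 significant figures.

propellant for the second burn ≈ 32.6 kg

v_e = Isp · g₀ = 218 × 9.8 = 2136.4 m/s.
After the first burn: m = 1180 × exp(−330/2136.4) = 1180 × 0.85687 = 1,011.11 kg.
After the second burn: m = 1,011.11 × exp(−70/2136.4) = 1,011.11 × 0.96777 = 978.522 kg.
Second-burn propellant = 1,011.11 − 978.522 = 32.588 kg.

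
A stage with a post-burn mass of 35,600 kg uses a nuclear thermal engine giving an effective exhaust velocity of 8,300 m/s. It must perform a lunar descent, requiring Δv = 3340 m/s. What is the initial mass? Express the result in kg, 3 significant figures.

initial mass ≈ 53200 kg

Rocket equation: m₀/m_f = exp(Δv / v_e) = exp(3340 / 8300.0) = exp(0.4024) = 1.4954.
m₀ = m_f × 1.4954 = 35,600 × 1.4954 = 53,236.2 kg.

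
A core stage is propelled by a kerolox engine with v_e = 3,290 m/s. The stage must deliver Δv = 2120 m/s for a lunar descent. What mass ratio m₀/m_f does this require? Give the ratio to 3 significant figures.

m₀/m_f = exp(Δv / v_e) = exp(2120 / 3290.0) = exp(0.6444) = 1.9048.

mass ratio ≈ 1.90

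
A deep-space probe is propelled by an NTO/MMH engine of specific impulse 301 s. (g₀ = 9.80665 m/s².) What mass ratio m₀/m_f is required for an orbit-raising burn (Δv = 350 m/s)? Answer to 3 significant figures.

v_e = Isp · g₀ = 301 × 9.80665 = 2951.8 m/s.
Rocket equation: m₀/m_f = exp(Δv / v_e) = exp(350 / 2951.8) = exp(0.1186) = 1.1259.

mass ratio ≈ 1.13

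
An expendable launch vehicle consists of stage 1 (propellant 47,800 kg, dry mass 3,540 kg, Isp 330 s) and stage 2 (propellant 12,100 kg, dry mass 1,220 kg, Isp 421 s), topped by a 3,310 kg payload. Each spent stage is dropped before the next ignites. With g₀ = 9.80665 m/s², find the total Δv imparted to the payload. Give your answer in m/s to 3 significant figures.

Ignition mass of stage 1 = 47,800+3,540 + 12,100+1,220 + 3,310 = 67,970 kg.
Stage 1: m₀ = 67,970 kg, m_f = 67,970 − 47,800 = 20,170 kg; Δv = 330×9.80665×ln(3.37) = 3236.2×1.2149 ≈ 3932 m/s.
Stage 2: m₀ = 16,630 kg, m_f = 16,630 − 12,100 = 4,530 kg; Δv = 421×9.80665×ln(3.671) = 4128.6×1.3005 ≈ 5369 m/s.
Total Δv = 3932 + 5369 = 9301 m/s.

Δv ≈ 9300 m/s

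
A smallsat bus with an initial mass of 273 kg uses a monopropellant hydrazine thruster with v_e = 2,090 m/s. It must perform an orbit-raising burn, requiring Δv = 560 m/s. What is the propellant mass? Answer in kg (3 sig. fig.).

m₀/m_f = exp(Δv / v_e) = exp(560 / 2090.0) = exp(0.2679) = 1.3073.
m_f = 273 / 1.3073 = 208.827 kg, so propellant = m₀ − m_f = 273 − 208.827 = 64.173 kg.

propellant mass ≈ 64.2 kg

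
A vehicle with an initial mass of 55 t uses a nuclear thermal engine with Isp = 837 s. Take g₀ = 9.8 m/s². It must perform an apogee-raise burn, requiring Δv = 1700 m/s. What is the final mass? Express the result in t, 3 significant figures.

v_e = Isp · g₀ = 837 × 9.8 = 8202.6 m/s.
Rocket equation: m₀/m_f = exp(Δv / v_e) = exp(1700 / 8202.6) = exp(0.2073) = 1.2303.
m_f = m₀ / 1.2303 = 55 / 1.2303 = 44.7045 t.

final mass ≈ 44.7 t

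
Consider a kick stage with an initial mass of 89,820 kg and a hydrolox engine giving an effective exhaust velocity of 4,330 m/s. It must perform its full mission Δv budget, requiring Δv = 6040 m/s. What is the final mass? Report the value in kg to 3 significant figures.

final mass ≈ 22300 kg

m₀/m_f = exp(Δv / v_e) = exp(6040 / 4330.0) = exp(1.3949) = 4.0346.
m_f = m₀ / 4.0346 = 89,820 / 4.0346 = 22,262.4 kg.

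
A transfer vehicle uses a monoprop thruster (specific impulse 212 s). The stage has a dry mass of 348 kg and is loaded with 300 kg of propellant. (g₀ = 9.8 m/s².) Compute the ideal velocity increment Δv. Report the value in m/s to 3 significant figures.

v_e = Isp · g₀ = 212 × 9.8 = 2077.6 m/s.
m₀ = m_dry + m_prop = 348 + 300 = 648 kg.
From the ideal rocket equation, Δv = v_e · ln(m₀/m_f) = 2077.6 × ln(1.862) = 2077.6 × 0.6217 ≈ 1291.6 m/s.

Δv ≈ 1290 m/s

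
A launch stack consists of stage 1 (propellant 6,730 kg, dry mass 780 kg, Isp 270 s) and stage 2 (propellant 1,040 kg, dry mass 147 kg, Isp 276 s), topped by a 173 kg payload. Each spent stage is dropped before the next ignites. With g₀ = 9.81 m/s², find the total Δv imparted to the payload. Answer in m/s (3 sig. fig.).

Δv ≈ 7680 m/s

Ignition mass of stage 1 = 6,730+780 + 1,040+147 + 173 = 8,870 kg.
Stage 1: m₀ = 8,870 kg, m_f = 8,870 − 6,730 = 2,140 kg; Δv = 270×9.81×ln(4.145) = 2648.7×1.4219 ≈ 3766 m/s.
Stage 2: m₀ = 1,360 kg, m_f = 1,360 − 1,040 = 320 kg; Δv = 276×9.81×ln(4.25) = 2707.6×1.4469 ≈ 3918 m/s.
Total Δv = 3766 + 3918 = 7684 m/s.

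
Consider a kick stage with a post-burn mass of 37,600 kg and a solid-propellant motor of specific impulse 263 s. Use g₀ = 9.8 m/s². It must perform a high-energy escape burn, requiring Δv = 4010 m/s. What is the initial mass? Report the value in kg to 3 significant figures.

v_e = Isp · g₀ = 263 × 9.8 = 2577.4 m/s.
By the Tsiolkovsky rocket equation, m₀/m_f = exp(Δv / v_e) = exp(4010 / 2577.4) = exp(1.5558) = 4.7390.
m₀ = m_f × 4.7390 = 37,600 × 4.7390 = 178,186 kg.

initial mass ≈ 178000 kg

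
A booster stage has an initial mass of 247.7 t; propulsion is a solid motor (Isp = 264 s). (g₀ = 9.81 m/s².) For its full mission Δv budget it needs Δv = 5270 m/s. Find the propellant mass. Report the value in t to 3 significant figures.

v_e = Isp · g₀ = 264 × 9.81 = 2589.8 m/s.
m₀/m_f = exp(Δv / v_e) = exp(5270 / 2589.8) = exp(2.0349) = 7.6513.
m_f = 247.7 / 7.6513 = 32.3736 t, so propellant = m₀ − m_f = 247.7 − 32.3736 = 215.3264 t.

propellant mass ≈ 215 t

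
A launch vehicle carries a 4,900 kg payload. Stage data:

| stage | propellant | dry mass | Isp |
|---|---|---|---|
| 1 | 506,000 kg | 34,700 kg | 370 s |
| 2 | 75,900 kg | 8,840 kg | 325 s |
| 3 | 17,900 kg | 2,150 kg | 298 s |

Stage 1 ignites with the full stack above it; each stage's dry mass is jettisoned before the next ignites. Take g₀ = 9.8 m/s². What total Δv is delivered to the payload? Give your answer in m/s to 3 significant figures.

Ignition mass of stage 1 = 506,000+34,700 + 75,900+8,840 + 17,900+2,150 + 4,900 = 650,390 kg.
Stage 1: m₀ = 650,390 kg, m_f = 650,390 − 506,000 = 144,390 kg; Δv = 370×9.8×ln(4.504) = 3626.0×1.5051 ≈ 5457 m/s.
Stage 2: m₀ = 109,690 kg, m_f = 109,690 − 75,900 = 33,790 kg; Δv = 325×9.8×ln(3.246) = 3185.0×1.1775 ≈ 3750 m/s.
Stage 3: m₀ = 24,950 kg, m_f = 24,950 − 17,900 = 7,050 kg; Δv = 298×9.8×ln(3.539) = 2920.4×1.2638 ≈ 3691 m/s.
Total Δv = 5457 + 3750 + 3691 = 12898 m/s.

Δv ≈ 12900 m/s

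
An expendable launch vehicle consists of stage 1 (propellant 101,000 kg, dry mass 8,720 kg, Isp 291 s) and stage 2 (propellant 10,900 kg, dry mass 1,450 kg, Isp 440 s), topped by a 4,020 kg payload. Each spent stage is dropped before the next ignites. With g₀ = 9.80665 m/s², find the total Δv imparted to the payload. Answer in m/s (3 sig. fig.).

Ignition mass of stage 1 = 101,000+8,720 + 10,900+1,450 + 4,020 = 126,090 kg.
Stage 1: m₀ = 126,090 kg, m_f = 126,090 − 101,000 = 25,090 kg; Δv = 291×9.80665×ln(5.026) = 2853.7×1.6145 ≈ 4607 m/s.
Stage 2: m₀ = 16,370 kg, m_f = 16,370 − 10,900 = 5,470 kg; Δv = 440×9.80665×ln(2.993) = 4314.9×1.0962 ≈ 4730 m/s.
Total Δv = 4607 + 4730 = 9337 m/s.

Δv ≈ 9340 m/s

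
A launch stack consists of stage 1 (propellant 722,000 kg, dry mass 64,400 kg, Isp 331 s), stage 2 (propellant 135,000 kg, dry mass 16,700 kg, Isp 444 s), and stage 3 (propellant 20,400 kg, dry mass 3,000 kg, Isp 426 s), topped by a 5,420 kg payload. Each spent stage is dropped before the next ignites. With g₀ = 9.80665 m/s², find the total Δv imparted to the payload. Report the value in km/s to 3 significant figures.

Ignition mass of stage 1 = 722,000+64,400 + 135,000+16,700 + 20,400+3,000 + 5,420 = 966,920 kg.
Stage 1: m₀ = 966,920 kg, m_f = 966,920 − 722,000 = 244,920 kg; Δv = 331×9.80665×ln(3.948) = 3246.0×1.3732 ≈ 4457 m/s.
Stage 2: m₀ = 180,520 kg, m_f = 180,520 − 135,000 = 45,520 kg; Δv = 444×9.80665×ln(3.966) = 4354.2×1.3777 ≈ 5999 m/s.
Stage 3: m₀ = 28,820 kg, m_f = 28,820 − 20,400 = 8,420 kg; Δv = 426×9.80665×ln(3.423) = 4177.6×1.2305 ≈ 5140 m/s.
Total Δv = 4457 + 5999 + 5140 = 15596 m/s.

Δv ≈ 15.6 km/s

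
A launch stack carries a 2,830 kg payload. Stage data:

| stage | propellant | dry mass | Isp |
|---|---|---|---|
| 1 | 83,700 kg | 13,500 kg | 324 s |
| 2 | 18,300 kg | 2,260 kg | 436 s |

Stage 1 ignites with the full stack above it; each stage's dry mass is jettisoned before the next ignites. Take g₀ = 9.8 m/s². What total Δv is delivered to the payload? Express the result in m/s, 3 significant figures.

Δv ≈ 10300 m/s

Ignition mass of stage 1 = 83,700+13,500 + 18,300+2,260 + 2,830 = 120,590 kg.
Stage 1: m₀ = 120,590 kg, m_f = 120,590 − 83,700 = 36,890 kg; Δv = 324×9.8×ln(3.269) = 3175.2×1.1845 ≈ 3761 m/s.
Stage 2: m₀ = 23,390 kg, m_f = 23,390 − 18,300 = 5,090 kg; Δv = 436×9.8×ln(4.595) = 4272.8×1.5250 ≈ 6516 m/s.
Total Δv = 3761 + 6516 = 10277 m/s.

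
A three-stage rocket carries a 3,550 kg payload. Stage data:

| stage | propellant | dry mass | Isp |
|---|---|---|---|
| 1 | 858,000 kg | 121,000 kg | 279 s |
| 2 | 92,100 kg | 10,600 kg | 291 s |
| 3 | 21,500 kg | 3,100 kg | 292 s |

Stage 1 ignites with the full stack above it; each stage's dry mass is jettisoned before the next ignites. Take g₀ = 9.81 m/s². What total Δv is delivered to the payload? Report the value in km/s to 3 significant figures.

Ignition mass of stage 1 = 858,000+121,000 + 92,100+10,600 + 21,500+3,100 + 3,550 = 1,109,850 kg.
Stage 1: m₀ = 1,109,850 kg, m_f = 1,109,850 − 858,000 = 251,850 kg; Δv = 279×9.81×ln(4.407) = 2737.0×1.4831 ≈ 4059 m/s.
Stage 2: m₀ = 130,850 kg, m_f = 130,850 − 92,100 = 38,750 kg; Δv = 291×9.81×ln(3.377) = 2854.7×1.2169 ≈ 3474 m/s.
Stage 3: m₀ = 28,150 kg, m_f = 28,150 − 21,500 = 6,650 kg; Δv = 292×9.81×ln(4.233) = 2864.5×1.4429 ≈ 4133 m/s.
Total Δv = 4059 + 3474 + 4133 = 11666 m/s.

Δv ≈ 11.7 km/s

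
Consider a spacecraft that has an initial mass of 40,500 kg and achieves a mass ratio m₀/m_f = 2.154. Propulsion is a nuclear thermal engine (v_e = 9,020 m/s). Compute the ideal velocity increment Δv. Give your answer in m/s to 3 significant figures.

Δv ≈ 6920 m/s

By the Tsiolkovsky rocket equation, Δv = v_e · ln(2.154) = 9020.0 × 0.7673 ≈ 6921.3 m/s.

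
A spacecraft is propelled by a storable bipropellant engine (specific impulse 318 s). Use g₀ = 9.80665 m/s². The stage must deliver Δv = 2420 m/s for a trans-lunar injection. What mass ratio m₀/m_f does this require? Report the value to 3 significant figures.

mass ratio ≈ 2.17

v_e = Isp · g₀ = 318 × 9.80665 = 3118.5 m/s.
Rocket equation: m₀/m_f = exp(Δv / v_e) = exp(2420 / 3118.5) = exp(0.7760) = 2.1728.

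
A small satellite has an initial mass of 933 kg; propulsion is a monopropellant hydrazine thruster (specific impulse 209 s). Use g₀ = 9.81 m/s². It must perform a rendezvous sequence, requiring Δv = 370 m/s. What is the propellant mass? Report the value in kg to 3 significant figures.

propellant mass ≈ 154 kg

v_e = Isp · g₀ = 209 × 9.81 = 2050.3 m/s.
m₀/m_f = exp(Δv / v_e) = exp(370 / 2050.3) = exp(0.1805) = 1.1978.
m_f = 933 / 1.1978 = 778.928 kg, so propellant = m₀ − m_f = 933 − 778.928 = 154.072 kg.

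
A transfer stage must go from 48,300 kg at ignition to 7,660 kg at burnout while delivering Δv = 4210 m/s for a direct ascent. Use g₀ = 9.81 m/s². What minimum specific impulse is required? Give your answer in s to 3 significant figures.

Isp ≈ 233 s

ln(m₀/m_f) = ln(48300/7660) = ln(6.305) = 1.8414.
Using Δv = v_e ln(m₀/m_f): v_e = Δv / ln(m₀/m_f) = 4210 / 1.8414 = 2286.3 m/s.
Isp = v_e / g₀ = 2286.3 / 9.81 = 233.1 s.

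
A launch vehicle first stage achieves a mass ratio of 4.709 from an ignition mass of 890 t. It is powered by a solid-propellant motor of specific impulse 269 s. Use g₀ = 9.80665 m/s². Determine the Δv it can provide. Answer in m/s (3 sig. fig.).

Δv ≈ 4090 m/s

v_e = Isp · g₀ = 269 × 9.80665 = 2638.0 m/s.
Δv = v_e · ln(4.709) = 2638.0 × 1.5495 ≈ 4087.5 m/s.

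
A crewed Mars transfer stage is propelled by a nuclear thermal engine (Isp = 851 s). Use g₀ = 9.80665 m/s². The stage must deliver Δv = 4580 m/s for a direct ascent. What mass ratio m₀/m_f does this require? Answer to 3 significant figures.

v_e = Isp · g₀ = 851 × 9.80665 = 8345.5 m/s.
From the ideal rocket equation, m₀/m_f = exp(Δv / v_e) = exp(4580 / 8345.5) = exp(0.5488) = 1.7312.

mass ratio ≈ 1.73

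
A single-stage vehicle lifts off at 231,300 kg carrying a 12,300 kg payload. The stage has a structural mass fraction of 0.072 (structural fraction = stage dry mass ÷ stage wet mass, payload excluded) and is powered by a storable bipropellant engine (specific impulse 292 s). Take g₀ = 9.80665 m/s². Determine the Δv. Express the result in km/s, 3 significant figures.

Stage wet mass = m₀ − payload = 231,300 − 12,300 = 219,000 kg.
Stage dry mass = ε × stage wet mass = 0.072 × 219,000 = 15,768 kg.
Burnout mass m_f = stage dry + payload = 15,768 + 12,300 = 28,068 kg.
v_e = Isp · g₀ = 292 × 9.80665 = 2863.5 m/s.
Δv = v_e · ln(231,300/28,068) = 2863.5 × ln(8.241) = 2863.5 × 2.1091 ≈ 6039 m/s.

Δv ≈ 6.04 km/s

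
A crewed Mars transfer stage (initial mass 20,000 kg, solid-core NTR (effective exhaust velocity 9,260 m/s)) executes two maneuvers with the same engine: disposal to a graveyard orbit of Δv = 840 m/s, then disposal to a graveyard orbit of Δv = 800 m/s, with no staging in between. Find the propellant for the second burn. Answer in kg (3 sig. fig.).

propellant for the second burn ≈ 1510 kg

After the first burn: m = 20000 × exp(−840/9260.0) = 20000 × 0.91328 = 18,265.6 kg.
After the second burn: m = 18,265.6 × exp(−800/9260.0) = 18,265.6 × 0.91723 = 16,753.8 kg.
Second-burn propellant = 18,265.6 − 16,753.8 = 1,511.8 kg.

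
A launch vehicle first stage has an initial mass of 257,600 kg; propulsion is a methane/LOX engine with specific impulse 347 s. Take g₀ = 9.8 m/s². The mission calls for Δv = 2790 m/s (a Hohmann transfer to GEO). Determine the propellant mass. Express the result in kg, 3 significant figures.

propellant mass ≈ 144000 kg

v_e = Isp · g₀ = 347 × 9.8 = 3400.6 m/s.
m₀/m_f = exp(Δv / v_e) = exp(2790 / 3400.6) = exp(0.8204) = 2.2715.
m_f = 257,600 / 2.2715 = 113,405 kg, so propellant = m₀ − m_f = 257,600 − 113,405 = 144,195 kg.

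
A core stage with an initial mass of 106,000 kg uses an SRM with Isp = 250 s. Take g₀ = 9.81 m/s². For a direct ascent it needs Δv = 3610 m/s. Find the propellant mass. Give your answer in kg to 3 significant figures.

propellant mass ≈ 81700 kg

v_e = Isp · g₀ = 250 × 9.81 = 2452.5 m/s.
Rocket equation: m₀/m_f = exp(Δv / v_e) = exp(3610 / 2452.5) = exp(1.4720) = 4.3578.
m_f = 106,000 / 4.3578 = 24,324.2 kg, so propellant = m₀ − m_f = 106,000 − 24,324.2 = 81,675.8 kg.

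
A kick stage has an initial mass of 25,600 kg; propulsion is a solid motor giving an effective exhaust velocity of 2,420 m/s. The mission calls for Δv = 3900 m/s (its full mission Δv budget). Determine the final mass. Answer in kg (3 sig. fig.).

final mass ≈ 5110 kg

m₀/m_f = exp(Δv / v_e) = exp(3900 / 2420.0) = exp(1.6116) = 5.0107.
m_f = m₀ / 5.0107 = 25,600 / 5.0107 = 5,109.07 kg.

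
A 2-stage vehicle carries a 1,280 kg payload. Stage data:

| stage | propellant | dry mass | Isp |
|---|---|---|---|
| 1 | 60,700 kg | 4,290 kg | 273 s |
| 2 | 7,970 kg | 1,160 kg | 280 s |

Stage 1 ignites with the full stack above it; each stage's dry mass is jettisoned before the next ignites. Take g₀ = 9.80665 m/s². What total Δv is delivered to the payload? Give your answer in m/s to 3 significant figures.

Δv ≈ 8360 m/s

Ignition mass of stage 1 = 60,700+4,290 + 7,970+1,160 + 1,280 = 75,400 kg.
Stage 1: m₀ = 75,400 kg, m_f = 75,400 − 60,700 = 14,700 kg; Δv = 273×9.80665×ln(5.129) = 2677.2×1.6350 ≈ 4377 m/s.
Stage 2: m₀ = 10,410 kg, m_f = 10,410 − 7,970 = 2,440 kg; Δv = 280×9.80665×ln(4.266) = 2745.9×1.4508 ≈ 3984 m/s.
Total Δv = 4377 + 3984 = 8361 m/s.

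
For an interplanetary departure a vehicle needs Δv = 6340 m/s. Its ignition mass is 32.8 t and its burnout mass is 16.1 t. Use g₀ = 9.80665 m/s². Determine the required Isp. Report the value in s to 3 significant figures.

ln(m₀/m_f) = ln(32800/16100) = ln(2.037) = 0.7116.
By the Tsiolkovsky rocket equation, v_e = Δv / ln(m₀/m_f) = 6340 / 0.7116 = 8909.4 m/s.
Isp = v_e / g₀ = 8909.4 / 9.80665 = 908.5 s.

Isp ≈ 909 s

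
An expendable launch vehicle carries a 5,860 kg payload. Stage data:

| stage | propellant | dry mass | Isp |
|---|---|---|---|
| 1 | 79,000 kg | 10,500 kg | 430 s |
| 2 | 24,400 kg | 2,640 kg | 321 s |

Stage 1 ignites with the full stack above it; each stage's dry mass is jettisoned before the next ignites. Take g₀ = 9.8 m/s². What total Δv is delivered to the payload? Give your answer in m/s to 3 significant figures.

Δv ≈ 8630 m/s

Ignition mass of stage 1 = 79,000+10,500 + 24,400+2,640 + 5,860 = 122,400 kg.
Stage 1: m₀ = 122,400 kg, m_f = 122,400 − 79,000 = 43,400 kg; Δv = 430×9.8×ln(2.82) = 4214.0×1.0368 ≈ 4369 m/s.
Stage 2: m₀ = 32,900 kg, m_f = 32,900 − 24,400 = 8,500 kg; Δv = 321×9.8×ln(3.871) = 3145.8×1.3534 ≈ 4258 m/s.
Total Δv = 4369 + 4258 = 8627 m/s.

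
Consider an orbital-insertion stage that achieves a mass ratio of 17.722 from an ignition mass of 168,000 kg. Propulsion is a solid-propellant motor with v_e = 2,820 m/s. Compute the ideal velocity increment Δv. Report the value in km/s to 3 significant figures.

Δv ≈ 8.11 km/s

From the ideal rocket equation, Δv = v_e · ln(17.722) = 2820.0 × 2.8748 ≈ 8107.0 m/s.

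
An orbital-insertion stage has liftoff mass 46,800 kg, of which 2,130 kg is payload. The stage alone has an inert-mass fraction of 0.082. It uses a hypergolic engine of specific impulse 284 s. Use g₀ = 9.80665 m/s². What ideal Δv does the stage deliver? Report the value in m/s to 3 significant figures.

Stage wet mass = m₀ − payload = 46,800 − 2,130 = 44,670 kg.
Stage dry mass = ε × stage wet mass = 0.082 × 44,670 = 3,662.94 kg.
Burnout mass m_f = stage dry + payload = 3,662.94 + 2,130 = 5,792.94 kg.
v_e = Isp · g₀ = 284 × 9.80665 = 2785.1 m/s.
Using Δv = v_e ln(m₀/m_f): Δv = v_e · ln(46,800/5,792.94) = 2785.1 × ln(8.079) = 2785.1 × 2.0892 ≈ 5819 m/s.

Δv ≈ 5820 m/s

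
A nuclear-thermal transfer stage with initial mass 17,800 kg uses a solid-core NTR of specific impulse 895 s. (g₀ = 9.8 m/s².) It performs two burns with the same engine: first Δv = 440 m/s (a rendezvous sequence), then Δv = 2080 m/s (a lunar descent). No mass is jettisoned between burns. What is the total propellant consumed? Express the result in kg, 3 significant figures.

total propellant consumed ≈ 4450 kg

v_e = Isp · g₀ = 895 × 9.8 = 8771.0 m/s.
After the first burn: m = 17800 × exp(−440/8771.0) = 17800 × 0.95107 = 16,929 kg.
After the second burn: m = 16,929 × exp(−2080/8771.0) = 16,929 × 0.78888 = 13,354.9 kg.
Total propellant = m₀ − m_final = 17800 − 13,354.9 = 4,445.1 kg.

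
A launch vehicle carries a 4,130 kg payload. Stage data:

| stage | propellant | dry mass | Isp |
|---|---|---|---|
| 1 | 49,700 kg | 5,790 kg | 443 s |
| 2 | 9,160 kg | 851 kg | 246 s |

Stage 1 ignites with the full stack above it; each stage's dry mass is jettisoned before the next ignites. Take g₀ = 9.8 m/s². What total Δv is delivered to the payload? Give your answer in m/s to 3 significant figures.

Ignition mass of stage 1 = 49,700+5,790 + 9,160+851 + 4,130 = 69,631 kg.
Stage 1: m₀ = 69,631 kg, m_f = 69,631 − 49,700 = 19,931 kg; Δv = 443×9.8×ln(3.494) = 4341.4×1.2509 ≈ 5431 m/s.
Stage 2: m₀ = 14,141 kg, m_f = 14,141 − 9,160 = 4,981 kg; Δv = 246×9.8×ln(2.839) = 2410.8×1.0434 ≈ 2516 m/s.
Total Δv = 5431 + 2516 = 7947 m/s.

Δv ≈ 7950 m/s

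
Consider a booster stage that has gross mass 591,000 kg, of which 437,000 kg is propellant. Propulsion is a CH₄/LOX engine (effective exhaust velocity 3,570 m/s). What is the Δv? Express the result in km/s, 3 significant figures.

Δv ≈ 4.80 km/s

m_f = m₀ − m_prop = 591,000 − 437,000 = 154,000 kg.
Δv = v_e · ln(m₀/m_f) = 3570.0 × ln(3.838) = 3570.0 × 1.3449 ≈ 4801.2 m/s.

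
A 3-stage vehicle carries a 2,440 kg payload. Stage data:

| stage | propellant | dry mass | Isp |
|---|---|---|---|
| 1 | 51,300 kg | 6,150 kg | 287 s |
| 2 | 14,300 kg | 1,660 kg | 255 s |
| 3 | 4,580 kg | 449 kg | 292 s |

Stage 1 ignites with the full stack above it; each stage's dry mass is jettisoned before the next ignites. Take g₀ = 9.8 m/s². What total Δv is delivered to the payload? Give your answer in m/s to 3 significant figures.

Ignition mass of stage 1 = 51,300+6,150 + 14,300+1,660 + 4,580+449 + 2,440 = 80,879 kg.
Stage 1: m₀ = 80,879 kg, m_f = 80,879 − 51,300 = 29,579 kg; Δv = 287×9.8×ln(2.734) = 2812.6×1.0059 ≈ 2829 m/s.
Stage 2: m₀ = 23,429 kg, m_f = 23,429 − 14,300 = 9,129 kg; Δv = 255×9.8×ln(2.566) = 2499.0×0.9425 ≈ 2355 m/s.
Stage 3: m₀ = 7,469 kg, m_f = 7,469 − 4,580 = 2,889 kg; Δv = 292×9.8×ln(2.585) = 2861.6×0.9499 ≈ 2718 m/s.
Total Δv = 2829 + 2355 + 2718 = 7902 m/s.

Δv ≈ 7900 m/s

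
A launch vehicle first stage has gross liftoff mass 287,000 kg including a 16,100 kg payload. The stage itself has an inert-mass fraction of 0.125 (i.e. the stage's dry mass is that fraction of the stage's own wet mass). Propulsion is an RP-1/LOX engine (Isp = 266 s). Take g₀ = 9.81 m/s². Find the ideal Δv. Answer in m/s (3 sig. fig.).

Δv ≈ 4560 m/s

Stage wet mass = m₀ − payload = 287,000 − 16,100 = 270,900 kg.
Stage dry mass = ε × stage wet mass = 0.125 × 270,900 = 33,862.5 kg.
Burnout mass m_f = stage dry + payload = 33,862.5 + 16,100 = 49,962.5 kg.
v_e = Isp · g₀ = 266 × 9.81 = 2609.5 m/s.
Δv = v_e · ln(287,000/49,962.5) = 2609.5 × ln(5.744) = 2609.5 × 1.7482 ≈ 4562 m/s.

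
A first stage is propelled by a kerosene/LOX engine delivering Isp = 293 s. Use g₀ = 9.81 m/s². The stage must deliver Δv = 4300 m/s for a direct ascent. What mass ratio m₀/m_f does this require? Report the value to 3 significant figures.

mass ratio ≈ 4.46

v_e = Isp · g₀ = 293 × 9.81 = 2874.3 m/s.
m₀/m_f = exp(Δv / v_e) = exp(4300 / 2874.3) = exp(1.4960) = 4.4638.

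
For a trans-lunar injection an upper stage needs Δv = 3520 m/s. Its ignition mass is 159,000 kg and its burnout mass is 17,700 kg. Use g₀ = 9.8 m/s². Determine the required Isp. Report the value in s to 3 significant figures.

ln(m₀/m_f) = ln(159000/17700) = ln(8.983) = 2.1953.
v_e = Δv / ln(m₀/m_f) = 3520 / 2.1953 = 1603.4 m/s.
Isp = v_e / g₀ = 1603.4 / 9.8 = 163.6 s.

Isp ≈ 164 s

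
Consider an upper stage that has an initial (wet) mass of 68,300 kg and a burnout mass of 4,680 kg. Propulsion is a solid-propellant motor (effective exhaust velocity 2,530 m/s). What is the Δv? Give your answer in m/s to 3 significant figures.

Δv = v_e · ln(m₀/m_f) = 2530.0 × ln(14.59) = 2530.0 × 2.6806 ≈ 6781.9 m/s.

Δv ≈ 6780 m/s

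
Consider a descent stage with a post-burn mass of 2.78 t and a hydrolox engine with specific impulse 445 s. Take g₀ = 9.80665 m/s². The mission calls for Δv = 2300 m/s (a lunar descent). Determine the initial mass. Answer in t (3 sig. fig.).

v_e = Isp · g₀ = 445 × 9.80665 = 4364.0 m/s.
m₀/m_f = exp(Δv / v_e) = exp(2300 / 4364.0) = exp(0.5270) = 1.6939.
m₀ = m_f × 1.6939 = 2.78 × 1.6939 = 4.70904 t.

initial mass ≈ 4.71 t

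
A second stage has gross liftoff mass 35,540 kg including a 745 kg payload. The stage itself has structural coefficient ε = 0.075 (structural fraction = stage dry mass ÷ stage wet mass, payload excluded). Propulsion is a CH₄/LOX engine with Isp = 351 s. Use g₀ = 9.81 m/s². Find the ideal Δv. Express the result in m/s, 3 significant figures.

Stage wet mass = m₀ − payload = 35,540 − 745 = 34,795 kg.
Stage dry mass = ε × stage wet mass = 0.075 × 34,795 = 2,609.63 kg.
Burnout mass m_f = stage dry + payload = 2,609.63 + 745 = 3,354.63 kg.
v_e = Isp · g₀ = 351 × 9.81 = 3443.3 m/s.
Rocket equation: Δv = v_e · ln(35,540/3,354.63) = 3443.3 × ln(10.59) = 3443.3 × 2.3603 ≈ 8127 m/s.

Δv ≈ 8130 m/s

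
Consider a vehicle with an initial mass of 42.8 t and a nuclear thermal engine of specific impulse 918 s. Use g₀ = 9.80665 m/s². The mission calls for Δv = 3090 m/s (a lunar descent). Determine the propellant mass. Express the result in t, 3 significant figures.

propellant mass ≈ 12.4 t

v_e = Isp · g₀ = 918 × 9.80665 = 9002.5 m/s.
By the Tsiolkovsky rocket equation, m₀/m_f = exp(Δv / v_e) = exp(3090 / 9002.5) = exp(0.3432) = 1.4095.
m_f = 42.8 / 1.4095 = 30.3654 t, so propellant = m₀ − m_f = 42.8 − 30.3654 = 12.4346 t.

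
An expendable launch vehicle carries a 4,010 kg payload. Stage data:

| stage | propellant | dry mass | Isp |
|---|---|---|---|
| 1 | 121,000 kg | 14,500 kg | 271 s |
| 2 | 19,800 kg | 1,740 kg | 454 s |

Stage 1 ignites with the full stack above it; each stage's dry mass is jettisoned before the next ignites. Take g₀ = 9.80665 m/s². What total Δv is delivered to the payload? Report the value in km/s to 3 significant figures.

Δv ≈ 10.3 km/s

Ignition mass of stage 1 = 121,000+14,500 + 19,800+1,740 + 4,010 = 161,050 kg.
Stage 1: m₀ = 161,050 kg, m_f = 161,050 − 121,000 = 40,050 kg; Δv = 271×9.80665×ln(4.021) = 2657.6×1.3916 ≈ 3698 m/s.
Stage 2: m₀ = 25,550 kg, m_f = 25,550 − 19,800 = 5,750 kg; Δv = 454×9.80665×ln(4.443) = 4452.2×1.4914 ≈ 6640 m/s.
Total Δv = 3698 + 6640 = 10338 m/s.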